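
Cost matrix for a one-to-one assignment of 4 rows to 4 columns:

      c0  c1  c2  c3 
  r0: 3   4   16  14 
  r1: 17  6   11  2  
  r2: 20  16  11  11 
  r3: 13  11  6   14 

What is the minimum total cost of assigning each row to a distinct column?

optimal assignment: row0→col0 (cost 3), row1→col1 (cost 6), row2→col3 (cost 11), row3→col2 (cost 6)
total = 3 + 6 + 11 + 6 = 26

Minimum assignment cost: 26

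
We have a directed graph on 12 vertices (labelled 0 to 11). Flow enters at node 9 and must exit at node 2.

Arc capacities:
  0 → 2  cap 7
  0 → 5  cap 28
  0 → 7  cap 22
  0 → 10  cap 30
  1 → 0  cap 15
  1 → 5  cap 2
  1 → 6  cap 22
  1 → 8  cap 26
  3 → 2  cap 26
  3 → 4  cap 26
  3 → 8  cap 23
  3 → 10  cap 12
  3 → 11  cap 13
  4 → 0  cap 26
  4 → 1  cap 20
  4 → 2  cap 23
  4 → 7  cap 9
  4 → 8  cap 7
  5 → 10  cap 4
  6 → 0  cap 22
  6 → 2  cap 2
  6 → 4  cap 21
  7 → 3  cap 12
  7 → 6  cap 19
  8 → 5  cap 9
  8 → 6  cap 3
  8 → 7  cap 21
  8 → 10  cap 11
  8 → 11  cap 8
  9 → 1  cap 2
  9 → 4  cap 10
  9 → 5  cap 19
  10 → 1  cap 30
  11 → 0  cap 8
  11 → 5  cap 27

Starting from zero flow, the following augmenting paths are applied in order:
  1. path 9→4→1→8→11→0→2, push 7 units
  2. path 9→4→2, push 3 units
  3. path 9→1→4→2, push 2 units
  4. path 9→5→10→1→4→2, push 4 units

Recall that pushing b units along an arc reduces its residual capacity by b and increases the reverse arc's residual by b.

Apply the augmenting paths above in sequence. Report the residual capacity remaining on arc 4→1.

after path 1 (9→4→1→8→11→0→2, push 7): res(4,1)=13
after path 2 (9→4→2, push 3): res(4,1)=13
after path 3 (9→1→4→2, push 2): res(4,1)=15
after path 4 (9→5→10→1→4→2, push 4): res(4,1)=19

Residual capacity of (4,1): 19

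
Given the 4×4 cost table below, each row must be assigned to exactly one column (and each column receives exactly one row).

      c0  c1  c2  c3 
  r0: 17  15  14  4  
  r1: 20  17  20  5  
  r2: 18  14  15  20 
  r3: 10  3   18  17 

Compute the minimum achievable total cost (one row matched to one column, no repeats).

one of 2 optimal assignments: row0→col0 (cost 17), row1→col3 (cost 5), row2→col2 (cost 15), row3→col1 (cost 3)
total = 17 + 5 + 15 + 3 = 40

Minimum assignment cost: 40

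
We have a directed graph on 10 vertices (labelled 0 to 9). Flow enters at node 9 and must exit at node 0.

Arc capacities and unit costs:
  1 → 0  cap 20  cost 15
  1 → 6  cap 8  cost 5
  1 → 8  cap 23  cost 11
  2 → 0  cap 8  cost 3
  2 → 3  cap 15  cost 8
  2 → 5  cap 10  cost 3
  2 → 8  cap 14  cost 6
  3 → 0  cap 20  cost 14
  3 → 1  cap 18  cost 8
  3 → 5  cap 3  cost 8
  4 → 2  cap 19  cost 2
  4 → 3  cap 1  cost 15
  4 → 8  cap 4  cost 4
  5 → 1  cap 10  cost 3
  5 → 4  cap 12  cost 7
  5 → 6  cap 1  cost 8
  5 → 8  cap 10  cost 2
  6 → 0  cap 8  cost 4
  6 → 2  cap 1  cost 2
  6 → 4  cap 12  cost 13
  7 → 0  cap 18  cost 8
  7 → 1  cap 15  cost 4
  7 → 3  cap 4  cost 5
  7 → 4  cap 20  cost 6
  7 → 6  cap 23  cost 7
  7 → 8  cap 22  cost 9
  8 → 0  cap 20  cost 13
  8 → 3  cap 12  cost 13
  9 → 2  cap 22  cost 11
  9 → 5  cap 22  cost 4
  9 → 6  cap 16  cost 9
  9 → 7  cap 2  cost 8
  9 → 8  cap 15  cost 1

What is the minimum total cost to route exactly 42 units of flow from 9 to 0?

Minimum cost for 42 units: 641

shortest-cost path #1: 9→6→0 push 8 @ unit cost 13 (adds 104)
shortest-cost path #2: 9→2→0 push 8 @ unit cost 14 (adds 112)
shortest-cost path #3: 9→8→0 push 15 @ unit cost 14 (adds 210)
shortest-cost path #4: 9→7→0 push 2 @ unit cost 16 (adds 32)
shortest-cost path #5: 9→5→8→0 push 5 @ unit cost 19 (adds 95)
shortest-cost path #6: 9→5→1→0 push 4 @ unit cost 22 (adds 88)
total cost = 641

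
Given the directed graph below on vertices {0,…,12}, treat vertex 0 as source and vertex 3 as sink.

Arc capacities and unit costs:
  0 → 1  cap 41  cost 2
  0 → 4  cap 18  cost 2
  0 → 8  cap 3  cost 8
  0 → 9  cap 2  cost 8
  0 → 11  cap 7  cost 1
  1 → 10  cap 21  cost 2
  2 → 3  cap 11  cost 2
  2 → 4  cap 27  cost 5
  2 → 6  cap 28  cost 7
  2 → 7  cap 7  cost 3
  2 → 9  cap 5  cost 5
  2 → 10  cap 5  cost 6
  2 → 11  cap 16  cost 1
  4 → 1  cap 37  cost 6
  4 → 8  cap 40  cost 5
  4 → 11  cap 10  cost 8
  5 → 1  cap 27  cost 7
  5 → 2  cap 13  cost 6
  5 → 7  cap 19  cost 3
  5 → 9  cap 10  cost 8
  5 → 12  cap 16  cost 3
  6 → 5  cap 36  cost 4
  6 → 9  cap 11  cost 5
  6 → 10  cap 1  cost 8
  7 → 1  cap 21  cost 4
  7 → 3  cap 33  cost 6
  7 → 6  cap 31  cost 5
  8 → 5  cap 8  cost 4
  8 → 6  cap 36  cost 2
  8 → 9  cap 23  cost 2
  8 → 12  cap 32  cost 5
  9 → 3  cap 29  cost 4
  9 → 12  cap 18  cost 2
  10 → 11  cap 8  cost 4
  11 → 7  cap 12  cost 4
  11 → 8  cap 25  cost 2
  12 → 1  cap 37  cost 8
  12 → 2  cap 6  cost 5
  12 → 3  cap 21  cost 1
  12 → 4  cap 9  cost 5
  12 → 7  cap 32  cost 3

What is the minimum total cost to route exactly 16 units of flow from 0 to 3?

shortest-cost path #1: 0→11→8→9→12→3 push 7 @ unit cost 8 (adds 56)
shortest-cost path #2: 0→9→12→3 push 2 @ unit cost 11 (adds 22)
shortest-cost path #3: 0→4→8→9→12→3 push 7 @ unit cost 12 (adds 84)
total cost = 162

Minimum cost for 16 units: 162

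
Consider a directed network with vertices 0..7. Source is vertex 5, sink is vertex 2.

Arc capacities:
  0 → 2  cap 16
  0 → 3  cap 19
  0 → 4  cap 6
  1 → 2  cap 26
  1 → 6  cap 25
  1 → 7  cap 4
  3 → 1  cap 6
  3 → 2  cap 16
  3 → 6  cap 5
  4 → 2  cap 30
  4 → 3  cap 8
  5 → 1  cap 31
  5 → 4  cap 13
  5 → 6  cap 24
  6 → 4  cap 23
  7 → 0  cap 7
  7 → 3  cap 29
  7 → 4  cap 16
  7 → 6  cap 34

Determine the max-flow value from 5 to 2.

augment #1: 5→1→2 bottleneck 26, total now 26
augment #2: 5→4→2 bottleneck 13, total now 39
augment #3: 5→6→4→2 bottleneck 17, total now 56
augment #4: 5→1→7→0→2 bottleneck 4, total now 60
augment #5: 5→6→4→3→2 bottleneck 6, total now 66

Maximum flow value: 66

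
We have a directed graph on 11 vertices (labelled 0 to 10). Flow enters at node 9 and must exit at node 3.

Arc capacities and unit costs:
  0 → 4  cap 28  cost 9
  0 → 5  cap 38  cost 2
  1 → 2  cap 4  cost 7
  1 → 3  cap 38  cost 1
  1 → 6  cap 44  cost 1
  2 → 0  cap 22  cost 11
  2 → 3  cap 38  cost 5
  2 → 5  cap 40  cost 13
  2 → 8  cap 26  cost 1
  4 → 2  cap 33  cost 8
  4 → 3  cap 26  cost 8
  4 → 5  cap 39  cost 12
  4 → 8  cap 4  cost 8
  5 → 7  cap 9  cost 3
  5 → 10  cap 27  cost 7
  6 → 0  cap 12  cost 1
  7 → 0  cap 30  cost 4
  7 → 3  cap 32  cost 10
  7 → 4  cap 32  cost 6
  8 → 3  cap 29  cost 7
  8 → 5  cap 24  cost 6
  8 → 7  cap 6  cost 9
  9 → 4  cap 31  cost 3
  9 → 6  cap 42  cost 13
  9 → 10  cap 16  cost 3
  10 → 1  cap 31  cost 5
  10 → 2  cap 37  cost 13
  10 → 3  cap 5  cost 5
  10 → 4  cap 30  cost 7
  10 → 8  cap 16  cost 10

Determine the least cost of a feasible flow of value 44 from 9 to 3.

shortest-cost path #1: 9→10→3 push 5 @ unit cost 8 (adds 40)
shortest-cost path #2: 9→10→1→3 push 11 @ unit cost 9 (adds 99)
shortest-cost path #3: 9→4→3 push 26 @ unit cost 11 (adds 286)
shortest-cost path #4: 9→4→2→3 push 2 @ unit cost 16 (adds 32)
total cost = 457

Minimum cost for 44 units: 457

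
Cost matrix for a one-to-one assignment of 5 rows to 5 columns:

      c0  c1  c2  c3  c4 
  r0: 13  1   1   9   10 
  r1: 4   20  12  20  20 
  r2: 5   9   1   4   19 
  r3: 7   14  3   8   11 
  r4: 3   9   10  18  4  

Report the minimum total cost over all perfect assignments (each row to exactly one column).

optimal assignment: row0→col1 (cost 1), row1→col0 (cost 4), row2→col3 (cost 4), row3→col2 (cost 3), row4→col4 (cost 4)
total = 1 + 4 + 4 + 3 + 4 = 16

Minimum assignment cost: 16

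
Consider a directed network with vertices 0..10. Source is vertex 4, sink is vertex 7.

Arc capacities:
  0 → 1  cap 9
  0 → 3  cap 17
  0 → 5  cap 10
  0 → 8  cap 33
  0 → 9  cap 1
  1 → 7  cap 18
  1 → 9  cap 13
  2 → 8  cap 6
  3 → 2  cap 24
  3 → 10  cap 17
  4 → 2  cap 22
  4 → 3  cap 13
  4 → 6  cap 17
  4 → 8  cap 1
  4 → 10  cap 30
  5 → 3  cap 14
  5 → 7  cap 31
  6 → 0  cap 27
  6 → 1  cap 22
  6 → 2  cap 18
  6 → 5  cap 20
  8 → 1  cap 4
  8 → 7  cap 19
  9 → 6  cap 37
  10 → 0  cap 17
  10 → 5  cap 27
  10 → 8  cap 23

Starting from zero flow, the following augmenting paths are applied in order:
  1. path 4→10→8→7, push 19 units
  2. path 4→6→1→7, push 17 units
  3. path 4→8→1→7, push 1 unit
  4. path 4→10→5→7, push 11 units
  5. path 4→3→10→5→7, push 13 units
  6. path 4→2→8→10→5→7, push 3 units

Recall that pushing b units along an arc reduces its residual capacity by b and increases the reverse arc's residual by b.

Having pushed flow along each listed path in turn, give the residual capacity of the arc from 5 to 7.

Residual capacity of (5,7): 4

after path 1 (4→10→8→7, push 19): res(5,7)=31
after path 2 (4→6→1→7, push 17): res(5,7)=31
after path 3 (4→8→1→7, push 1): res(5,7)=31
after path 4 (4→10→5→7, push 11): res(5,7)=20
after path 5 (4→3→10→5→7, push 13): res(5,7)=7
after path 6 (4→2→8→10→5→7, push 3): res(5,7)=4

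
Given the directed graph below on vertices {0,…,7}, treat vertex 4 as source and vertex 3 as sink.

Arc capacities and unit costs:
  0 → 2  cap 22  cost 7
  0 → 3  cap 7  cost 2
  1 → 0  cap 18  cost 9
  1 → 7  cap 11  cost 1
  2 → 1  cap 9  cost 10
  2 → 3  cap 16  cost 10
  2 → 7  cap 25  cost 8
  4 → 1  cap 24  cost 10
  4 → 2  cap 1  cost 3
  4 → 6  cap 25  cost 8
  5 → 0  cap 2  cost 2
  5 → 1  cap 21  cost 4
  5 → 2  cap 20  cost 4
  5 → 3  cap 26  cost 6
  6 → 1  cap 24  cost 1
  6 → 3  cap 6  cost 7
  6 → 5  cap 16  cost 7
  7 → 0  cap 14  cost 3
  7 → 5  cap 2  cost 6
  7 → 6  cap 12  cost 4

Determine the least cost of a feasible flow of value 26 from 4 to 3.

Minimum cost for 26 units: 460

shortest-cost path #1: 4→2→3 push 1 @ unit cost 13 (adds 13)
shortest-cost path #2: 4→6→3 push 6 @ unit cost 15 (adds 90)
shortest-cost path #3: 4→6→1→7→0→3 push 7 @ unit cost 15 (adds 105)
shortest-cost path #4: 4→6→5→3 push 12 @ unit cost 21 (adds 252)
total cost = 460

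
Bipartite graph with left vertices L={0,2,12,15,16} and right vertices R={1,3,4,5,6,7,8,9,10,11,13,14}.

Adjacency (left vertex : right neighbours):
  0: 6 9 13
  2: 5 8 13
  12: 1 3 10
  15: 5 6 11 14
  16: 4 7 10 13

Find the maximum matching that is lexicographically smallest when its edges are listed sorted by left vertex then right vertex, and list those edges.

|M| = 5 (so the lex-smallest maximum matching has 5 edges)
process left vertices in ascending order; for each, take the smallest-labelled available neighbour that still permits 5 edges overall, or leave it unmatched if none does
lex-smallest matching: {0-6, 2-5, 12-1, 15-11, 16-4}

Lex-smallest maximum matching: {(0,6), (2,5), (12,1), (15,11), (16,4)}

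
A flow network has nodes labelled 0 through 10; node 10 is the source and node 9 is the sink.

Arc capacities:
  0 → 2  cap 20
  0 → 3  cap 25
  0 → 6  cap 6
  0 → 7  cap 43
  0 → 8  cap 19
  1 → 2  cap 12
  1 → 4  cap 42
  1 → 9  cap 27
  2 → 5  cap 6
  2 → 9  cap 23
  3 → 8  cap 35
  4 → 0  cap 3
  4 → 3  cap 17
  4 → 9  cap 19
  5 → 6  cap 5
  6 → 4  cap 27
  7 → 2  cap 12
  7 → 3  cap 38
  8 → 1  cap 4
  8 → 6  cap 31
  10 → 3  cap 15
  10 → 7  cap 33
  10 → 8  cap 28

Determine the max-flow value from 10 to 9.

Maximum flow value: 38

augment #1: 10→7→2→9 bottleneck 12, total now 12
augment #2: 10→8→1→9 bottleneck 4, total now 16
augment #3: 10→8→6→4→9 bottleneck 19, total now 35
augment #4: 10→8→6→4→0→2→9 bottleneck 3, total now 38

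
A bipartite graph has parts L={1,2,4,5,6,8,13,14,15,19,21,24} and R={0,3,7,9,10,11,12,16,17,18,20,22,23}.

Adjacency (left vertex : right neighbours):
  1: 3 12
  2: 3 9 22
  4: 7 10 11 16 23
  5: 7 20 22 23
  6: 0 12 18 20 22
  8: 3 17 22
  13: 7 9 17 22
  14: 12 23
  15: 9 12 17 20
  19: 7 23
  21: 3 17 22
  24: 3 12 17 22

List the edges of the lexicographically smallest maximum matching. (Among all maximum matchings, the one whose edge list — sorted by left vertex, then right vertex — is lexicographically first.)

Lex-smallest maximum matching: {(1,3), (2,9), (4,10), (5,7), (6,0), (8,17), (13,22), (14,12), (15,20), (19,23)}

|M| = 10 (so the lex-smallest maximum matching has 10 edges)
process left vertices in ascending order; for each, take the smallest-labelled available neighbour that still permits 10 edges overall, or leave it unmatched if none does
lex-smallest matching: {1-3, 2-9, 4-10, 5-7, 6-0, 8-17, 13-22, 14-12, 15-20, 19-23}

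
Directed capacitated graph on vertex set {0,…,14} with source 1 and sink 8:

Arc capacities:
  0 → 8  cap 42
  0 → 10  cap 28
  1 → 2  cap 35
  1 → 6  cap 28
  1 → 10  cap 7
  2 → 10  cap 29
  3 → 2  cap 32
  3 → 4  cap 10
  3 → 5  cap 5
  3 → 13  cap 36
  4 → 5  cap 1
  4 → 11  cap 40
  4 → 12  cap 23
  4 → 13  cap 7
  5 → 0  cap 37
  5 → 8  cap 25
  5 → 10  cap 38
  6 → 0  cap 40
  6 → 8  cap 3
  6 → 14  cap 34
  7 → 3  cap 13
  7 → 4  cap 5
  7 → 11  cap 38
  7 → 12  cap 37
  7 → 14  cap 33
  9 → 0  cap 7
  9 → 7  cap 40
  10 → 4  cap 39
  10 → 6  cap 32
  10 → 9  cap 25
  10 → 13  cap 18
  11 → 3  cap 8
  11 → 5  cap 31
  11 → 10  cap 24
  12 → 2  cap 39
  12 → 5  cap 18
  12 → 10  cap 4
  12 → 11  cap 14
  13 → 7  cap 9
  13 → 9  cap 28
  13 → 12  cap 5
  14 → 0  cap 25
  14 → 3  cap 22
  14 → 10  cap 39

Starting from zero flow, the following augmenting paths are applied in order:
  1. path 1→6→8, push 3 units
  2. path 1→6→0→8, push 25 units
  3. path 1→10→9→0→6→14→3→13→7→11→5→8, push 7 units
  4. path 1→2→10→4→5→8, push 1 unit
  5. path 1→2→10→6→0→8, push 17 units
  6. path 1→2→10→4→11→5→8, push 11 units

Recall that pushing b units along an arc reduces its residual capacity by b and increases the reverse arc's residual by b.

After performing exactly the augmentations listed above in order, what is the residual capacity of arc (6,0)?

Residual capacity of (6,0): 5

after path 1 (1→6→8, push 3): res(6,0)=40
after path 2 (1→6→0→8, push 25): res(6,0)=15
after path 3 (1→10→9→0→6→14→3→13→7→11→5→8, push 7): res(6,0)=22
after path 4 (1→2→10→4→5→8, push 1): res(6,0)=22
after path 5 (1→2→10→6→0→8, push 17): res(6,0)=5
after path 6 (1→2→10→4→11→5→8, push 11): res(6,0)=5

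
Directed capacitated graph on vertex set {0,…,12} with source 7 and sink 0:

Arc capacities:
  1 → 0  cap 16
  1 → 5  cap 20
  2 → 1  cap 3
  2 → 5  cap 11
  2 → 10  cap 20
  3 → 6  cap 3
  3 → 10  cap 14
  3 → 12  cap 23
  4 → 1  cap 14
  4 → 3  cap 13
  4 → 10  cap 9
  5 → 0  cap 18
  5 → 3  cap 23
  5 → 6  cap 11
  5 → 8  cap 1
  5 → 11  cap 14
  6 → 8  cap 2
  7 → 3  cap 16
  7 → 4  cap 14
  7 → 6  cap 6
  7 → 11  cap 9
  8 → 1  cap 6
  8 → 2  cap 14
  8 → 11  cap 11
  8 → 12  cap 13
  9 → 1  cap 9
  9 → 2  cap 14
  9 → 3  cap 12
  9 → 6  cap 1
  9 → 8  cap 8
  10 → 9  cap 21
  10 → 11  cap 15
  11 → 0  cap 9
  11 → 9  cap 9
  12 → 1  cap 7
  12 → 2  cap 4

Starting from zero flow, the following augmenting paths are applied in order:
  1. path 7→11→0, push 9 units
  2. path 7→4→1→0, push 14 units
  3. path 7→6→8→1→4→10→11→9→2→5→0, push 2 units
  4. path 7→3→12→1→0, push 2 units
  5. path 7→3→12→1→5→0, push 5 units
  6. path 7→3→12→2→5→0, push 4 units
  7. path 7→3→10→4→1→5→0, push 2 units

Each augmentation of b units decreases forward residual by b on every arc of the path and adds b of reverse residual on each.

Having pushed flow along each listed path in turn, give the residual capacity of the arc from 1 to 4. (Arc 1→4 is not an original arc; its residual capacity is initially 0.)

after path 1 (7→11→0, push 9): res(1,4)=0
after path 2 (7→4→1→0, push 14): res(1,4)=14
after path 3 (7→6→8→1→4→10→11→9→2→5→0, push 2): res(1,4)=12
after path 4 (7→3→12→1→0, push 2): res(1,4)=12
after path 5 (7→3→12→1→5→0, push 5): res(1,4)=12
after path 6 (7→3→12→2→5→0, push 4): res(1,4)=12
after path 7 (7→3→10→4→1→5→0, push 2): res(1,4)=14

Residual capacity of (1,4): 14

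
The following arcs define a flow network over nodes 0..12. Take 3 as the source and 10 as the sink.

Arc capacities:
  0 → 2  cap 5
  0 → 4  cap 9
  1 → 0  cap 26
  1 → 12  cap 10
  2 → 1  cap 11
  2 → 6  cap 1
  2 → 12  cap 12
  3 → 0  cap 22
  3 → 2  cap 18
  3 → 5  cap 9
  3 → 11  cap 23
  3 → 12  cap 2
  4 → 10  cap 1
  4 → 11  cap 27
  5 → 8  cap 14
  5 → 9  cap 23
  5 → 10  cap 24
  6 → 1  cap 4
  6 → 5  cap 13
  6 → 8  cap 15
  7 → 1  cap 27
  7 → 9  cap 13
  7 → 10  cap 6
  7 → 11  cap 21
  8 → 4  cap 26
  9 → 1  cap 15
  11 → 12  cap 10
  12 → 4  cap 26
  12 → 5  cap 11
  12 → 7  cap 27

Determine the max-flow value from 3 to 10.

Maximum flow value: 28

augment #1: 3→5→10 bottleneck 9, total now 9
augment #2: 3→0→4→10 bottleneck 1, total now 10
augment #3: 3→12→5→10 bottleneck 2, total now 12
augment #4: 3→2→6→5→10 bottleneck 1, total now 13
augment #5: 3→2→12→5→10 bottleneck 9, total now 22
augment #6: 3→2→12→7→10 bottleneck 3, total now 25
augment #7: 3→11→12→7→10 bottleneck 3, total now 28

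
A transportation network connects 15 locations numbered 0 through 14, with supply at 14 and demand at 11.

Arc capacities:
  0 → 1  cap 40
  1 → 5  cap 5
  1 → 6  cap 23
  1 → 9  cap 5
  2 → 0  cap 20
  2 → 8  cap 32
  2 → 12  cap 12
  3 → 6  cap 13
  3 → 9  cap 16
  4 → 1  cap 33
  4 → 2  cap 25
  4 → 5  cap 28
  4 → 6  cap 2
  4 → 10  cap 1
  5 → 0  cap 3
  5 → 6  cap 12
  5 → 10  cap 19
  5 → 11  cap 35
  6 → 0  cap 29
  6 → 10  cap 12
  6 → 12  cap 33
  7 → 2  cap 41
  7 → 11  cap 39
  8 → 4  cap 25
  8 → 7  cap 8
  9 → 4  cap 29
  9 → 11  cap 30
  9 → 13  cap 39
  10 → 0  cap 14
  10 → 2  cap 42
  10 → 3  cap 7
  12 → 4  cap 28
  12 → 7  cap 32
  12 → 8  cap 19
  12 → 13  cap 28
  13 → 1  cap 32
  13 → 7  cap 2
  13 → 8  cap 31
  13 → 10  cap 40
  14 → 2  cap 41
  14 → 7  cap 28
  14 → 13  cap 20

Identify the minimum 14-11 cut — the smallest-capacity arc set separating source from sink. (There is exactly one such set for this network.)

augment #1: 14→7→11 push 28
augment #2: 14→13→7→11 push 2
augment #3: 14→2→8→7→11 push 8
augment #4: 14→2→12→7→11 push 1
augment #5: 14→13→1→5→11 push 5
augment #6: 14→13→1→9→11 push 5
augment #7: 14→2→8→4→5→11 push 24
augment #8: 14→2→12→4→5→11 push 4
augment #9: 14→13→10→3→9→11 push 7
max flow = 84; residual-reachable set from 14 gives S-side
cut edges (S→T): {(1,5), (1,9), (4,5), (7,11), (10,3)} total cap 84

Min-cut arcs: {(1,5), (1,9), (4,5), (7,11), (10,3)} (total capacity 84)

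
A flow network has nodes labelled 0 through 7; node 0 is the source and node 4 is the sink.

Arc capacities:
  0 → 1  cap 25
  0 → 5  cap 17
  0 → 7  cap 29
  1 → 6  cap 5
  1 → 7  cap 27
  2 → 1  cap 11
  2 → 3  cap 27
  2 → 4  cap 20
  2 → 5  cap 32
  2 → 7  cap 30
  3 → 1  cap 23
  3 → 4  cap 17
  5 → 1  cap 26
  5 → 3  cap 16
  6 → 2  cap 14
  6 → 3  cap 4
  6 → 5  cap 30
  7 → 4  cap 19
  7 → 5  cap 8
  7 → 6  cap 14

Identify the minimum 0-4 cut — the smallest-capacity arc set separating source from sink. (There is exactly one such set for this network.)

augment #1: 0→7→4 push 19
augment #2: 0→5→3→4 push 16
augment #3: 0→1→6→2→4 push 5
augment #4: 0→7→6→2→4 push 9
augment #5: 0→7→6→3→4 push 1
max flow = 50; residual-reachable set from 0 gives S-side
cut edges (S→T): {(3,4), (6,2), (7,4)} total cap 50

Min-cut arcs: {(3,4), (6,2), (7,4)} (total capacity 50)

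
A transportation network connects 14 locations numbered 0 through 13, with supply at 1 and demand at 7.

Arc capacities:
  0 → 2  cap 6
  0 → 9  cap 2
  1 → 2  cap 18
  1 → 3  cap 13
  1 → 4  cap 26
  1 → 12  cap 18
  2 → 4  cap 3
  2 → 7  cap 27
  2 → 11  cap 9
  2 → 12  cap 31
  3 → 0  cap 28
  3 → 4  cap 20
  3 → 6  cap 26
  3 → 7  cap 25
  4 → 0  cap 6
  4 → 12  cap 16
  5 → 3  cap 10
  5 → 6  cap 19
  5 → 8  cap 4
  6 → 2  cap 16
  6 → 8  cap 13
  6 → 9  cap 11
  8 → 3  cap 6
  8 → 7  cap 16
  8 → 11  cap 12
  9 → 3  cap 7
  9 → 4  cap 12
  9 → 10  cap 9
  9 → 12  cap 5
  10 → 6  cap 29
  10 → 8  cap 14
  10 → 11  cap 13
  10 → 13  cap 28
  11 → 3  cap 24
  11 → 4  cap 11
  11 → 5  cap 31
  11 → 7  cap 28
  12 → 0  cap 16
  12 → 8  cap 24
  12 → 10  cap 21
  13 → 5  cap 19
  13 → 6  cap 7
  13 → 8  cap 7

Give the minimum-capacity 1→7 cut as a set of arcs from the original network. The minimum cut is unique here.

augment #1: 1→2→7 push 18
augment #2: 1→3→7 push 13
augment #3: 1→12→8→7 push 16
augment #4: 1→4→0→2→7 push 6
augment #5: 1→12→8→3→7 push 2
augment #6: 1→4→12→8→3→7 push 4
augment #7: 1→4→12→8→11→7 push 2
augment #8: 1→4→12→10→11→7 push 10
max flow = 71; residual-reachable set from 1 gives S-side
cut edges (S→T): {(1,2), (1,3), (1,12), (4,0), (4,12)} total cap 71

Min-cut arcs: {(1,2), (1,3), (1,12), (4,0), (4,12)} (total capacity 71)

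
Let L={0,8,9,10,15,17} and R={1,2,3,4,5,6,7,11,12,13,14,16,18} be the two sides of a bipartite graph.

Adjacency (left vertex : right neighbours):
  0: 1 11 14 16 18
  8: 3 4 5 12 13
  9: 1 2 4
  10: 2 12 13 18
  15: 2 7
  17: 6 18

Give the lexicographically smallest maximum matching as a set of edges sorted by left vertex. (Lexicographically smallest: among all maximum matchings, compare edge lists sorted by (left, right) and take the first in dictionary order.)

|M| = 6 (so the lex-smallest maximum matching has 6 edges)
process left vertices in ascending order; for each, take the smallest-labelled available neighbour that still permits 6 edges overall, or leave it unmatched if none does
lex-smallest matching: {0-1, 8-3, 9-2, 10-12, 15-7, 17-6}

Lex-smallest maximum matching: {(0,1), (8,3), (9,2), (10,12), (15,7), (17,6)}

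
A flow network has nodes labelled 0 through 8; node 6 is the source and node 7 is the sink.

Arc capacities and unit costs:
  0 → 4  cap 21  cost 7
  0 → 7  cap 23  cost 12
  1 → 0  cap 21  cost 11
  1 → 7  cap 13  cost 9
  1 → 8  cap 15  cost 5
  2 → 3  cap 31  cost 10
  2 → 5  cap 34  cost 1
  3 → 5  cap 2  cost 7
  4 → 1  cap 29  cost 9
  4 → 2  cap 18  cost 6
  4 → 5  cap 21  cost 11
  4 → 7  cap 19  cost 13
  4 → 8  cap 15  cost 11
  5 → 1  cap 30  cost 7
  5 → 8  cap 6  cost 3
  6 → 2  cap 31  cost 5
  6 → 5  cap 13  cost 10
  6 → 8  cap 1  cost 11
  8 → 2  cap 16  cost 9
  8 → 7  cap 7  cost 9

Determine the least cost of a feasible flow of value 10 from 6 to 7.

shortest-cost path #1: 6→2→5→8→7 push 6 @ unit cost 18 (adds 108)
shortest-cost path #2: 6→8→7 push 1 @ unit cost 20 (adds 20)
shortest-cost path #3: 6→2→5→1→7 push 3 @ unit cost 22 (adds 66)
total cost = 194

Minimum cost for 10 units: 194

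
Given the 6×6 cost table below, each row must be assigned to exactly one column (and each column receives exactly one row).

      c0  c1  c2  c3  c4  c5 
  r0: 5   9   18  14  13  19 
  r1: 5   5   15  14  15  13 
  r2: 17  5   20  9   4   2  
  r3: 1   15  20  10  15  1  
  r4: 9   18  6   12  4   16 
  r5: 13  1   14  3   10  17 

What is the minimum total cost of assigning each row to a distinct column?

Minimum assignment cost: 24

optimal assignment: row0→col0 (cost 5), row1→col1 (cost 5), row2→col4 (cost 4), row3→col5 (cost 1), row4→col2 (cost 6), row5→col3 (cost 3)
total = 5 + 5 + 4 + 1 + 6 + 3 = 24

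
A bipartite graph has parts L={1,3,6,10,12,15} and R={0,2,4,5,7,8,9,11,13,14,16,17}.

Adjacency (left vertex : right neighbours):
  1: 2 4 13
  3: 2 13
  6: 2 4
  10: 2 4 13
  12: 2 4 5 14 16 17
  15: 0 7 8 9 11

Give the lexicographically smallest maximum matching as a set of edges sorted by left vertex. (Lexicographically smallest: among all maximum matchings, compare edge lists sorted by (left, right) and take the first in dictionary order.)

|M| = 5 (so the lex-smallest maximum matching has 5 edges)
process left vertices in ascending order; for each, take the smallest-labelled available neighbour that still permits 5 edges overall, or leave it unmatched if none does
lex-smallest matching: {1-2, 3-13, 6-4, 12-5, 15-0}

Lex-smallest maximum matching: {(1,2), (3,13), (6,4), (12,5), (15,0)}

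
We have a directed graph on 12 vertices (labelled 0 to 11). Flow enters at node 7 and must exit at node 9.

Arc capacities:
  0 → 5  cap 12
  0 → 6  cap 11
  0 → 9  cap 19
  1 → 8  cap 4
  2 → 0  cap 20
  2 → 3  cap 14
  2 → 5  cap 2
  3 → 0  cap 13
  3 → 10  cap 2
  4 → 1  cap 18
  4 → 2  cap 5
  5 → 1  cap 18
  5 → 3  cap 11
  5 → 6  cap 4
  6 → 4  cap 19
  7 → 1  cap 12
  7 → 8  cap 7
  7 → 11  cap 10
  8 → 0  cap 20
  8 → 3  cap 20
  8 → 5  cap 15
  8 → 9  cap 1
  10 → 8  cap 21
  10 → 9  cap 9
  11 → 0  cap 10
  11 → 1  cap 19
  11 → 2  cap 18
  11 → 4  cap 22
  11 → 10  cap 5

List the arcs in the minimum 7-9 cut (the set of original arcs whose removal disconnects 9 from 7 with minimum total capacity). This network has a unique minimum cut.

Min-cut arcs: {(1,8), (7,8), (7,11)} (total capacity 21)

augment #1: 7→8→9 push 1
augment #2: 7→8→0→9 push 6
augment #3: 7→11→0→9 push 10
augment #4: 7→1→8→0→9 push 3
augment #5: 7→1→8→3→10→9 push 1
max flow = 21; residual-reachable set from 7 gives S-side
cut edges (S→T): {(1,8), (7,8), (7,11)} total cap 21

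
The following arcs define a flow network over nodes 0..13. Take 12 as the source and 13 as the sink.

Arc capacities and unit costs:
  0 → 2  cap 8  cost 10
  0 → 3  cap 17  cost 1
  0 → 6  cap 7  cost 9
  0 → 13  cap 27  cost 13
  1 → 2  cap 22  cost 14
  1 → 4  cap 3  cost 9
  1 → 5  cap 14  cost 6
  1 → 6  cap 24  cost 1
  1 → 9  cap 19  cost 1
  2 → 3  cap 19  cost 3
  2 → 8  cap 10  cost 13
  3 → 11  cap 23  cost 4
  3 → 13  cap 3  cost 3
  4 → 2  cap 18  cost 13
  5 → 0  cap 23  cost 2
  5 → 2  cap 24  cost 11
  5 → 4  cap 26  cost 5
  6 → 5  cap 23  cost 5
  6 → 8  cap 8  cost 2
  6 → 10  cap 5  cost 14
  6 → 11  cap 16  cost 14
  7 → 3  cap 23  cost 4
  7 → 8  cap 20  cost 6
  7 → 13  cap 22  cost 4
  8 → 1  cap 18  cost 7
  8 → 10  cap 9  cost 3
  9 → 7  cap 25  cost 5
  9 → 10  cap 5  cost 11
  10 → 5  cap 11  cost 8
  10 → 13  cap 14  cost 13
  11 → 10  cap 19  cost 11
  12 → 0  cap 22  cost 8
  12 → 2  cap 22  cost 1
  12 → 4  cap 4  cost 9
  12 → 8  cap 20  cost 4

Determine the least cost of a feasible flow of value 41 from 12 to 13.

shortest-cost path #1: 12→2→3→13 push 3 @ unit cost 7 (adds 21)
shortest-cost path #2: 12→8→10→13 push 9 @ unit cost 20 (adds 180)
shortest-cost path #3: 12→0→13 push 22 @ unit cost 21 (adds 462)
shortest-cost path #4: 12→8→1→9→7→13 push 7 @ unit cost 21 (adds 147)
total cost = 810

Minimum cost for 41 units: 810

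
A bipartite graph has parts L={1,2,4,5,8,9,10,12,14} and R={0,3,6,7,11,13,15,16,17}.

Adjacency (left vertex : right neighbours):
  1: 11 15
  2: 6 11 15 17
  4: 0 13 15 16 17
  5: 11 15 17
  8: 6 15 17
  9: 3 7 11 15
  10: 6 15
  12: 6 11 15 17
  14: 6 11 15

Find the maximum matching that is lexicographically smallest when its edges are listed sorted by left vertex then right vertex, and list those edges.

|M| = 6 (so the lex-smallest maximum matching has 6 edges)
process left vertices in ascending order; for each, take the smallest-labelled available neighbour that still permits 6 edges overall, or leave it unmatched if none does
lex-smallest matching: {1-11, 2-6, 4-0, 5-15, 8-17, 9-3}

Lex-smallest maximum matching: {(1,11), (2,6), (4,0), (5,15), (8,17), (9,3)}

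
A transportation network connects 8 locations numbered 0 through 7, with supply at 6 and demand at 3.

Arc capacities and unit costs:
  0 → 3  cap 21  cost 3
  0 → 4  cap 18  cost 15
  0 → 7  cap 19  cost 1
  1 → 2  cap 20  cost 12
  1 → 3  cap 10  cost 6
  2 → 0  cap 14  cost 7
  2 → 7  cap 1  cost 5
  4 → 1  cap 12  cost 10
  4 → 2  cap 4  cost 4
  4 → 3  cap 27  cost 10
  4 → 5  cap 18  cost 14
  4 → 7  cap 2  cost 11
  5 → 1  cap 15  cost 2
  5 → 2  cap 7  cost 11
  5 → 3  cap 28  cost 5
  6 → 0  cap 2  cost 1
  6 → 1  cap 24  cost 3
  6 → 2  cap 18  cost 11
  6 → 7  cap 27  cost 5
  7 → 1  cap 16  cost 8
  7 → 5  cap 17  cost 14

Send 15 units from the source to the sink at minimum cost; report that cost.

shortest-cost path #1: 6→0→3 push 2 @ unit cost 4 (adds 8)
shortest-cost path #2: 6→1→3 push 10 @ unit cost 9 (adds 90)
shortest-cost path #3: 6→2→0→3 push 3 @ unit cost 21 (adds 63)
total cost = 161

Minimum cost for 15 units: 161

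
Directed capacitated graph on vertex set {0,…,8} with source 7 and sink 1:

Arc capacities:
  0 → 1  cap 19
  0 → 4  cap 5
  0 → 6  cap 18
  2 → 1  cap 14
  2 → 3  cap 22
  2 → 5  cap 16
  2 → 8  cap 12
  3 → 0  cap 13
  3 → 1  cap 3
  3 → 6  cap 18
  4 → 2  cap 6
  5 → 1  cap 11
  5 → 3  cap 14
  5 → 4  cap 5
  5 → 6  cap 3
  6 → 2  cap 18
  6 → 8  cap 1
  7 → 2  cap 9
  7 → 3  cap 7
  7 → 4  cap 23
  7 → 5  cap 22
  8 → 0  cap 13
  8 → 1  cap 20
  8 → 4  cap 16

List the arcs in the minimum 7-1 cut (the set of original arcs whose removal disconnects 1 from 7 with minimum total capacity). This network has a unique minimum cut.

augment #1: 7→2→1 push 9
augment #2: 7→3→1 push 3
augment #3: 7→5→1 push 11
augment #4: 7→3→0→1 push 4
augment #5: 7→4→2→1 push 5
augment #6: 7→4→2→8→1 push 1
augment #7: 7→5→3→0→1 push 9
augment #8: 7→5→6→8→1 push 1
augment #9: 7→5→6→2→8→1 push 1
max flow = 44; residual-reachable set from 7 gives S-side
cut edges (S→T): {(4,2), (7,2), (7,3), (7,5)} total cap 44

Min-cut arcs: {(4,2), (7,2), (7,3), (7,5)} (total capacity 44)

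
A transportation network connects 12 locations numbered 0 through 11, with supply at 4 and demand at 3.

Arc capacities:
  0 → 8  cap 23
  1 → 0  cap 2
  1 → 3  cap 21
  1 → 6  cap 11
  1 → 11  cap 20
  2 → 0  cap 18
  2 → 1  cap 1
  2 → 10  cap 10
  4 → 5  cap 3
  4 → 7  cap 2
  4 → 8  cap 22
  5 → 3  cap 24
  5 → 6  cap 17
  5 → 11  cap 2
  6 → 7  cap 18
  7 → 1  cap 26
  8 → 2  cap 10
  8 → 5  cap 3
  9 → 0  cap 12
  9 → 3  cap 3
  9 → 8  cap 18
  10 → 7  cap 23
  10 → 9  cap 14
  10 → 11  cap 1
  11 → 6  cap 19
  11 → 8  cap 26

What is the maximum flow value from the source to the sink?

Maximum flow value: 18

augment #1: 4→5→3 bottleneck 3, total now 3
augment #2: 4→7→1→3 bottleneck 2, total now 5
augment #3: 4→8→5→3 bottleneck 3, total now 8
augment #4: 4→8→2→1→3 bottleneck 1, total now 9
augment #5: 4→8→2→10→9→3 bottleneck 3, total now 12
augment #6: 4→8→2→10→7→1→3 bottleneck 6, total now 18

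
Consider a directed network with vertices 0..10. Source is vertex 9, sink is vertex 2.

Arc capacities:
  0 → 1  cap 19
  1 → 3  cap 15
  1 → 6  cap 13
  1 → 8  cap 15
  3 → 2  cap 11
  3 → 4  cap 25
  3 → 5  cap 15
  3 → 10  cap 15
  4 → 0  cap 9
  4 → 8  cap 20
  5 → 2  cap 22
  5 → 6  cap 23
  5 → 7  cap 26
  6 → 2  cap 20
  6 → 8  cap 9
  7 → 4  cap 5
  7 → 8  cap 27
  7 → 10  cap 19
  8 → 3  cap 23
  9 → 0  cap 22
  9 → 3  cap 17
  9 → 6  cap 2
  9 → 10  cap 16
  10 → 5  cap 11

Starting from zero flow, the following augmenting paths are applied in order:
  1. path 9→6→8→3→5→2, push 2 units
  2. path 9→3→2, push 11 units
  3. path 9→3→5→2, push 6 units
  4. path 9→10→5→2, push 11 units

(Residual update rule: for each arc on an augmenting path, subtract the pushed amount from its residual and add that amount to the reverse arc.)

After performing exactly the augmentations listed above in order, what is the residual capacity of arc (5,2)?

after path 1 (9→6→8→3→5→2, push 2): res(5,2)=20
after path 2 (9→3→2, push 11): res(5,2)=20
after path 3 (9→3→5→2, push 6): res(5,2)=14
after path 4 (9→10→5→2, push 11): res(5,2)=3

Residual capacity of (5,2): 3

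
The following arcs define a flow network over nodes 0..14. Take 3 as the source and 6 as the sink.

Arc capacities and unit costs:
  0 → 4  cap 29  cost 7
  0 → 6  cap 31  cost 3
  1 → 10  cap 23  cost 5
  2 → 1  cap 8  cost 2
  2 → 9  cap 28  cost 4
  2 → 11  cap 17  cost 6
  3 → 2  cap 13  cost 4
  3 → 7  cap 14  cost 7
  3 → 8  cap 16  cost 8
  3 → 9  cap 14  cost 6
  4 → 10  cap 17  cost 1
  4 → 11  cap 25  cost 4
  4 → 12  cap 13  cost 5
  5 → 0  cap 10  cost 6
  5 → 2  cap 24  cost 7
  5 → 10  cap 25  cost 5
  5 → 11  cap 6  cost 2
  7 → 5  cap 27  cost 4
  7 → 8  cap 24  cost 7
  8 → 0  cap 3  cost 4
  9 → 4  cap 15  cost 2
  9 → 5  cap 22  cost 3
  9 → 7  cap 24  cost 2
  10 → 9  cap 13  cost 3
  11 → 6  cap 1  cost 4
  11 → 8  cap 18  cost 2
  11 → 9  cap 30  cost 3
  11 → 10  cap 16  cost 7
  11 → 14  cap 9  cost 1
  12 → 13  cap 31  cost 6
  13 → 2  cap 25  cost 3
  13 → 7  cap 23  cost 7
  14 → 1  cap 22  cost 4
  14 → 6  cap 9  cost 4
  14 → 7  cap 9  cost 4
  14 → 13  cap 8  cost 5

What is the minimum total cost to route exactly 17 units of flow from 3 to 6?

Minimum cost for 17 units: 266

shortest-cost path #1: 3→2→11→6 push 1 @ unit cost 14 (adds 14)
shortest-cost path #2: 3→8→0→6 push 3 @ unit cost 15 (adds 45)
shortest-cost path #3: 3→2→11→14→6 push 9 @ unit cost 15 (adds 135)
shortest-cost path #4: 3→9→5→0→6 push 4 @ unit cost 18 (adds 72)
total cost = 266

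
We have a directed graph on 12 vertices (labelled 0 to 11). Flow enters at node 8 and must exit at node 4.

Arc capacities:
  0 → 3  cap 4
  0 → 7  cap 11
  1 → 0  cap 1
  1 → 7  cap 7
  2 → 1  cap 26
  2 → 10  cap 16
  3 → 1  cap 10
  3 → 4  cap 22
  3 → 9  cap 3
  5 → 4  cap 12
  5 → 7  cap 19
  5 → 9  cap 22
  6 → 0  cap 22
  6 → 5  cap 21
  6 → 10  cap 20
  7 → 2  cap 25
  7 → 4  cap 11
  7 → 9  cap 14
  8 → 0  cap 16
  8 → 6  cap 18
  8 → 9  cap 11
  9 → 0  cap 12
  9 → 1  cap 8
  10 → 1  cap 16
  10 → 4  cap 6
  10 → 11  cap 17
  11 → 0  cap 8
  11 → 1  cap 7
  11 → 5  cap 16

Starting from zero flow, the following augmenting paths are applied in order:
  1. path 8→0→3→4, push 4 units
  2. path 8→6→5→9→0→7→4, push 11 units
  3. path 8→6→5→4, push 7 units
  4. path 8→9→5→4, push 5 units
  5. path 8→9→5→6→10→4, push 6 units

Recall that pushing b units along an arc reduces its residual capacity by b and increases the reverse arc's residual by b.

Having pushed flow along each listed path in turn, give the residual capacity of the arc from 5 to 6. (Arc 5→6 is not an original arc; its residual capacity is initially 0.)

Residual capacity of (5,6): 12

after path 1 (8→0→3→4, push 4): res(5,6)=0
after path 2 (8→6→5→9→0→7→4, push 11): res(5,6)=11
after path 3 (8→6→5→4, push 7): res(5,6)=18
after path 4 (8→9→5→4, push 5): res(5,6)=18
after path 5 (8→9→5→6→10→4, push 6): res(5,6)=12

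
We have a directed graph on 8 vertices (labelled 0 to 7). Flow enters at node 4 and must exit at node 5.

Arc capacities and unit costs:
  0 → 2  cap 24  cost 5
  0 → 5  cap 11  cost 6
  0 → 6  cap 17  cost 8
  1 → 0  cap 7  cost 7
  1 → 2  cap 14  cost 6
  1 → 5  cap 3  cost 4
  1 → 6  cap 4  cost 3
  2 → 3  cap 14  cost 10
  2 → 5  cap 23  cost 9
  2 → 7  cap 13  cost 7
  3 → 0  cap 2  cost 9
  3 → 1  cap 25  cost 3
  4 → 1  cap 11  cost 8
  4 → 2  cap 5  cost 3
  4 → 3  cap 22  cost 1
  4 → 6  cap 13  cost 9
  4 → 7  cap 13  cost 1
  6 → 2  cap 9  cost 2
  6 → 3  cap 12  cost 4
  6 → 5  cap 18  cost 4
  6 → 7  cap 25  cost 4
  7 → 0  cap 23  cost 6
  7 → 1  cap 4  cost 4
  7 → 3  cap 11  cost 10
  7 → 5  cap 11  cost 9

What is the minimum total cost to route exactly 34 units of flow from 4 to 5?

Minimum cost for 34 units: 381

shortest-cost path #1: 4→3→1→5 push 3 @ unit cost 8 (adds 24)
shortest-cost path #2: 4→7→5 push 11 @ unit cost 10 (adds 110)
shortest-cost path #3: 4→3→1→6→5 push 4 @ unit cost 11 (adds 44)
shortest-cost path #4: 4→2→5 push 5 @ unit cost 12 (adds 60)
shortest-cost path #5: 4→6→5 push 11 @ unit cost 13 (adds 143)
total cost = 381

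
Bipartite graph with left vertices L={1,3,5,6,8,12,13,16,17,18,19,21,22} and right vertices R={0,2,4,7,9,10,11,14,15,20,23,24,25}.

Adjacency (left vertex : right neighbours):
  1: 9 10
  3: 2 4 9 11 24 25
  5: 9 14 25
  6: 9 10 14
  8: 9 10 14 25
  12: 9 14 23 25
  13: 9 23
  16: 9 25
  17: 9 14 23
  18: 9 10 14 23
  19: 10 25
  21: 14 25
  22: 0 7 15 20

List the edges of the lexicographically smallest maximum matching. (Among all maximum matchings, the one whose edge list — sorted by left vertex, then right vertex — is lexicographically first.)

|M| = 7 (so the lex-smallest maximum matching has 7 edges)
process left vertices in ascending order; for each, take the smallest-labelled available neighbour that still permits 7 edges overall, or leave it unmatched if none does
lex-smallest matching: {1-9, 3-2, 5-14, 6-10, 8-25, 12-23, 22-0}

Lex-smallest maximum matching: {(1,9), (3,2), (5,14), (6,10), (8,25), (12,23), (22,0)}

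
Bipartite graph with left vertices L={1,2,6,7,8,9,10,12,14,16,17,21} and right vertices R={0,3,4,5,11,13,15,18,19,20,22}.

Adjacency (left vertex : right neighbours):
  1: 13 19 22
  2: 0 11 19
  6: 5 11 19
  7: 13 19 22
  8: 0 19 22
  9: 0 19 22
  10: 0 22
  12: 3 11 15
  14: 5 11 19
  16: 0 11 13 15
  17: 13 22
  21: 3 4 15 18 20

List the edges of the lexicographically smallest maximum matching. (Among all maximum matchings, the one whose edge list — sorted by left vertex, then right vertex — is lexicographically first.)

|M| = 9 (so the lex-smallest maximum matching has 9 edges)
process left vertices in ascending order; for each, take the smallest-labelled available neighbour that still permits 9 edges overall, or leave it unmatched if none does
lex-smallest matching: {1-13, 2-0, 6-5, 7-19, 8-22, 12-3, 14-11, 16-15, 21-4}

Lex-smallest maximum matching: {(1,13), (2,0), (6,5), (7,19), (8,22), (12,3), (14,11), (16,15), (21,4)}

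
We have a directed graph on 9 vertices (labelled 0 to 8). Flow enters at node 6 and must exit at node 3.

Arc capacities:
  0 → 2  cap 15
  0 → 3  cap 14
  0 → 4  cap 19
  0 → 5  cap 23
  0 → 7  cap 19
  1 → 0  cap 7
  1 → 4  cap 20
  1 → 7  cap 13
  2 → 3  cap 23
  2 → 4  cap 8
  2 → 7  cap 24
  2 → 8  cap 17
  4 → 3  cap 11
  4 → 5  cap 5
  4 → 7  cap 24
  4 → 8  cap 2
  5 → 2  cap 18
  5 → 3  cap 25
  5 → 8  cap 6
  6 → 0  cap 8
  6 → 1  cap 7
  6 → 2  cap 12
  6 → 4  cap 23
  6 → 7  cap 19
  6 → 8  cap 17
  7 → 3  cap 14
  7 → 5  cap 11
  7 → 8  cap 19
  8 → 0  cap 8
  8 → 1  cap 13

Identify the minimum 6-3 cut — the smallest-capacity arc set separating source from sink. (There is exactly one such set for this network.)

augment #1: 6→0→3 push 8
augment #2: 6→2→3 push 12
augment #3: 6→4→3 push 11
augment #4: 6→7→3 push 14
augment #5: 6→1→0→3 push 6
augment #6: 6→4→5→3 push 5
augment #7: 6→7→5→3 push 5
augment #8: 6→1→0→2→3 push 1
augment #9: 6→4→7→5→3 push 6
augment #10: 6→8→0→2→3 push 8
max flow = 76; residual-reachable set from 6 gives S-side
cut edges (S→T): {(1,0), (4,3), (4,5), (6,0), (6,2), (7,3), (7,5), (8,0)} total cap 76

Min-cut arcs: {(1,0), (4,3), (4,5), (6,0), (6,2), (7,3), (7,5), (8,0)} (total capacity 76)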